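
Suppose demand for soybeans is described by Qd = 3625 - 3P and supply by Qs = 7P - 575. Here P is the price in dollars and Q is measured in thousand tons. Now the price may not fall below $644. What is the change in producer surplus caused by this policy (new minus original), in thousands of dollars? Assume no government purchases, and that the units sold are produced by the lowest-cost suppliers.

346976

Without the control the market clears where 3625 - 3P = 7P - 575, i.e. P* = 420 and Q* = 2365.
Because the floor (644) lies above the market-clearing price, it is binding.
At P = 644: Qd = 3625 - 3·644 = 1693 and Qs = 7·644 - 575 = 3933.
Producer surplus without the control is ½ · (420 - 575/7) · 2365 = 5593225/14.
With the floor, 1693 units are sold at 644. The supply price at Q = 1693 is 324, so PS = ½ · [(644 - 575/7) + (644 - 324)] · 1693 = 10450889/14.
Change in producer surplus = 10450889/14 - 5593225/14 = 346976.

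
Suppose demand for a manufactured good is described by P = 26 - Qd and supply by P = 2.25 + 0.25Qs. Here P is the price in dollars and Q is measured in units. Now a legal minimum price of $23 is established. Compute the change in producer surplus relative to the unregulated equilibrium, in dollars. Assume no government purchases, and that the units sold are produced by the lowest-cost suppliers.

Rearranging demand gives Qd = 26 - P; rearranging supply gives Qs = 4P - 9. Without the control the market clears where 26 - P = 4P - 9, i.e. P* = 7 and Q* = 19.
Since 23 > 7, the floor is binding.
At P = 23: Qd = 26 - 23 = 3 and Qs = 4·23 - 9 = 83.
Producer surplus without the control is ½ · (7 - 2.25) · 19 = 45.125.
With the floor, 3 units are sold at 23. The supply price at Q = 3 is 3, so PS = ½ · [(23 - 2.25) + (23 - 3)] · 3 = 61.125.
Change in producer surplus = 61.125 - 45.125 = 16.

16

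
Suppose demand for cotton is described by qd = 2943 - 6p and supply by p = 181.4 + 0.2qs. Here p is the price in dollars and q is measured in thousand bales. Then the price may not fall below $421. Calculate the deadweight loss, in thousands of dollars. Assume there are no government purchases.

33270.6

Rearranging supply gives qs = 5p - 907. Setting quantity demanded equal to quantity supplied, 2943 - 6p = 5p - 907, gives p* = 350 and q* = 843.
Because the floor (421) lies above the market-clearing price, it is binding.
At p = 421: qd = 2943 - 6·421 = 417 and qs = 5·421 - 907 = 1198.
Quantity traded falls to 417. At q = 417 the demand price is (2943 - 417)/6 = 421 and the supply price is (907 + 417)/5 = 264.8.
Deadweight loss = ½ · (421 - 264.8) · (843 - 417) = ½ · 156.2 · 426 = 33270.6.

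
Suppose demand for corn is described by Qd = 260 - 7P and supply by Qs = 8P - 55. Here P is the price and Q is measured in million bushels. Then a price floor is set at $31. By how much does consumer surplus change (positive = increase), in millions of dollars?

-780

Setting quantity demanded equal to quantity supplied, 260 - 7P = 8P - 55, gives P* = 21 and Q* = 113.
The floor of 31 is above the equilibrium price 21, so it binds.
At P = 31: Qd = 260 - 7·31 = 43 and Qs = 8·31 - 55 = 193.
Consumer surplus without the control is ½ · (260/7 - 21) · 113 = 12769/14.
With the floor, consumers buy 43 units at 31, so CS = ½ · (260/7 - 31) · 43 = 1849/14.
Change in consumer surplus = 1849/14 - 12769/14 = -780.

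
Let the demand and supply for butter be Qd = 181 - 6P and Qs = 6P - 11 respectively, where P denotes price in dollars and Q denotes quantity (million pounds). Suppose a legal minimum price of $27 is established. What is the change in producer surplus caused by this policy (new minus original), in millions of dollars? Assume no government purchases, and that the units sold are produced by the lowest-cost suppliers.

Without the control the market clears where 181 - 6P = 6P - 11, i.e. P* = 16 and Q* = 85.
The floor of 27 is above the equilibrium price 16, so it binds.
At P = 27: Qd = 181 - 6·27 = 19 and Qs = 6·27 - 11 = 151.
Producer surplus without the control is ½ · (16 - 11/6) · 85 = 7225/12.
With the floor, 19 units are sold at 27. The supply price at Q = 19 is 5, so PS = ½ · [(27 - 11/6) + (27 - 5)] · 19 = 5377/12.
Change in producer surplus = 5377/12 - 7225/12 = -154.

-154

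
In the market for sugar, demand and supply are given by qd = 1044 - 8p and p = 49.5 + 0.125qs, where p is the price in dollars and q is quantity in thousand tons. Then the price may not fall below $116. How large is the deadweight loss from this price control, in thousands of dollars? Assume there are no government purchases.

5408

Rearranging supply gives qs = 8p - 396. Equilibrium: 1044 - 8p = 8p - 396, so 1440 = 16p and p* = 90, q* = 324.
The floor of 116 is above the equilibrium price 90, so it binds.
At p = 116: qd = 1044 - 8·116 = 116 and qs = 8·116 - 396 = 532.
Quantity traded falls to 116. At q = 116 the demand price is (1044 - 116)/8 = 116 and the supply price is (396 + 116)/8 = 64.
Deadweight loss = ½ · (116 - 64) · (324 - 116) = ½ · 52 · 208 = 5408.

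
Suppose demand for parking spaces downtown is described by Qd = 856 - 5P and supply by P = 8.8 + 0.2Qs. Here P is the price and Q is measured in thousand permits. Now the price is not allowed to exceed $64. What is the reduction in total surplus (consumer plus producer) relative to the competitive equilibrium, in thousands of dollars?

3380

Rearranging supply gives Qs = 5P - 44. Without the control the market clears where 856 - 5P = 5P - 44, i.e. P* = 90 and Q* = 406.
Because the ceiling (64) lies below the market-clearing price, it is binding.
At P = 64: Qd = 856 - 5·64 = 536 and Qs = 5·64 - 44 = 276.
Quantity traded falls to 276. At Q = 276 the demand price is (856 - 276)/5 = 116 and the supply price is (44 + 276)/5 = 64.
Deadweight loss = ½ · (116 - 64) · (406 - 276) = ½ · 52 · 130 = 3380.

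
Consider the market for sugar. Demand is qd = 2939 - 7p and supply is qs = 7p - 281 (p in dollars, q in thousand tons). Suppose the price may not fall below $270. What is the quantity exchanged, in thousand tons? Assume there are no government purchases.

Equilibrium: 2939 - 7p = 7p - 281, so 3220 = 14p and p* = 230, q* = 1329.
Because the floor (270) lies above the market-clearing price, it is binding.
At p = 270: qd = 2939 - 7·270 = 1049 and qs = 7·270 - 281 = 1609.
The quantity actually transacted is the short side, demand: 1049.

1049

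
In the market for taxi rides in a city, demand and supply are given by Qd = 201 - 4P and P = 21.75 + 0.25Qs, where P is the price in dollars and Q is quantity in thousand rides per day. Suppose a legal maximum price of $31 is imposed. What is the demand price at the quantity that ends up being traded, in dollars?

41

Rearranging supply gives Qs = 4P - 87. Equilibrium: 201 - 4P = 4P - 87, so 288 = 8P and P* = 36, Q* = 57.
Because the ceiling (31) lies below the market-clearing price, it is binding.
At P = 31: Qd = 201 - 4·31 = 77 and Qs = 4·31 - 87 = 37.
Only 37 units reach the market. On the demand curve, the marginal buyer's willingness to pay at Q = 37 is (201 - 37)/4 = 41.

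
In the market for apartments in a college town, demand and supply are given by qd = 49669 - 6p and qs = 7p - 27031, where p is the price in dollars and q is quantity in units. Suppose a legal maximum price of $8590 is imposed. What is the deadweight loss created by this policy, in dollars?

Equilibrium: 49669 - 6p = 7p - 27031, so 76700 = 13p and p* = 5900, q* = 14269.
The ceiling of 8590 is above the equilibrium price 5900, so it is not binding; the market clears at p* = 5900, q* = 14269.
Since the control does not bind, no trades are prevented and deadweight loss is zero.

0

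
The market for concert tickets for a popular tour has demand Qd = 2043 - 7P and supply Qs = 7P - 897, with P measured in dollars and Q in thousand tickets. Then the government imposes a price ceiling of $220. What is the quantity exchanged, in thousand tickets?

573

Equilibrium: 2043 - 7P = 7P - 897, so 2940 = 14P and P* = 210, Q* = 573.
Since 220 is above P* = 210, the ceiling does not bind and the free-market outcome prevails.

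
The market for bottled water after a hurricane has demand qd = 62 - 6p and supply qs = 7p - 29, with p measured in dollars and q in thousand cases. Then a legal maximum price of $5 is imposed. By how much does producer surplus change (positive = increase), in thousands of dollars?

Equilibrium: 62 - 6p = 7p - 29, so 91 = 13p and p* = 7, q* = 20.
Since 5 < 7, the ceiling is binding.
At p = 5: qd = 62 - 6·5 = 32 and qs = 7·5 - 29 = 6.
Producer surplus without the control is ½ · (7 - 29/7) · 20 = 200/7.
With the ceiling, producers sell 6 units at 5, so PS = ½ · (5 - 29/7) · 6 = 18/7.
Change in producer surplus = 18/7 - 200/7 = -26.

-26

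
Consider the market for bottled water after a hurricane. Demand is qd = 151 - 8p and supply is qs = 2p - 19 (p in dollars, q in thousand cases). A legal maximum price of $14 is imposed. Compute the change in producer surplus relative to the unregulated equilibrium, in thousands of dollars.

-36

Equilibrium: 151 - 8p = 2p - 19, so 170 = 10p and p* = 17, q* = 15.
The ceiling of 14 is below the equilibrium price 17, so it binds.
At p = 14: qd = 151 - 8·14 = 39 and qs = 2·14 - 19 = 9.
Producer surplus without the control is ½ · (17 - 9.5) · 15 = 56.25.
With the ceiling, producers sell 9 units at 14, so PS = ½ · (14 - 9.5) · 9 = 20.25.
Change in producer surplus = 20.25 - 56.25 = -36.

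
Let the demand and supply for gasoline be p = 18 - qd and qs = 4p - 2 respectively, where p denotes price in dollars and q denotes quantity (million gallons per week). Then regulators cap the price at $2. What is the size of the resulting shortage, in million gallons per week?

10

Rearranging demand gives qd = 18 - p. In a free market, 18 - p = 4p - 2 gives the equilibrium p* = 4, q* = 14.
The ceiling of 2 is below the equilibrium price 4, so it binds.
At p = 2: qd = 18 - 2 = 16 and qs = 4·2 - 2 = 6.
Shortage = qd - qs = 16 - 6 = 10.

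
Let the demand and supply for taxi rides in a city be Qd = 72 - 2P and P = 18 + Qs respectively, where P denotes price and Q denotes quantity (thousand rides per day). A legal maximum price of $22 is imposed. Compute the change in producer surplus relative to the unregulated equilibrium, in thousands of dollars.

Rearranging supply gives Qs = P - 18. Setting quantity demanded equal to quantity supplied, 72 - 2P = P - 18, gives P* = 30 and Q* = 12.
Since 22 < 30, the ceiling is binding.
At P = 22: Qd = 72 - 2·22 = 28 and Qs = 22 - 18 = 4.
Producer surplus without the control is ½ · (30 - 18) · 12 = 72.
With the ceiling, producers sell 4 units at 22, so PS = ½ · (22 - 18) · 4 = 8.
Change in producer surplus = 8 - 72 = -64.

-64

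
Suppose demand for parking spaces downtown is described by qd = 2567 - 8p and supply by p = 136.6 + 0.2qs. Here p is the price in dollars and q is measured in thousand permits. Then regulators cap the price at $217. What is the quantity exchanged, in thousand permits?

402

Rearranging supply gives qs = 5p - 683. Without the control the market clears where 2567 - 8p = 5p - 683, i.e. p* = 250 and q* = 567.
Because the ceiling (217) lies below the market-clearing price, it is binding.
At p = 217: qd = 2567 - 8·217 = 831 and qs = 5·217 - 683 = 402.
The quantity actually transacted is the short side, supply: 402.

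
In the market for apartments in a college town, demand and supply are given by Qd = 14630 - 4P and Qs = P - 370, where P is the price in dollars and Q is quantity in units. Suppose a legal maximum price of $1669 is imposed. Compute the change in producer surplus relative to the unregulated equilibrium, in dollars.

-2614749.5

Setting quantity demanded equal to quantity supplied, 14630 - 4P = P - 370, gives P* = 3000 and Q* = 2630.
Because the ceiling (1669) lies below the market-clearing price, it is binding.
At P = 1669: Qd = 14630 - 4·1669 = 7954 and Qs = 1669 - 370 = 1299.
Producer surplus without the control is ½ · (3000 - 370) · 2630 = 3458450.
With the ceiling, producers sell 1299 units at 1669, so PS = ½ · (1669 - 370) · 1299 = 843700.5.
Change in producer surplus = 843700.5 - 3458450 = -2614749.5.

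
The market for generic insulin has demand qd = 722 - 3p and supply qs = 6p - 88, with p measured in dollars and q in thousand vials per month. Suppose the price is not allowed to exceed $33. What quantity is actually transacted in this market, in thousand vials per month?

110

Setting quantity demanded equal to quantity supplied, 722 - 3p = 6p - 88, gives p* = 90 and q* = 452.
The ceiling of 33 is below the equilibrium price 90, so it binds.
At p = 33: qd = 722 - 3·33 = 623 and qs = 6·33 - 88 = 110.
The quantity actually transacted is the short side, supply: 110.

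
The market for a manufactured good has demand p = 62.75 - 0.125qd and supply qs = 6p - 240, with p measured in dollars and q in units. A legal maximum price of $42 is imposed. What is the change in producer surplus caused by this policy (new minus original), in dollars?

Rearranging demand gives qd = 502 - 8p. Without the control the market clears where 502 - 8p = 6p - 240, i.e. p* = 53 and q* = 78.
The ceiling of 42 is below the equilibrium price 53, so it binds.
At p = 42: qd = 502 - 8·42 = 166 and qs = 6·42 - 240 = 12.
Producer surplus without the control is ½ · (53 - 40) · 78 = 507.
With the ceiling, producers sell 12 units at 42, so PS = ½ · (42 - 40) · 12 = 12.
Change in producer surplus = 12 - 507 = -495.

-495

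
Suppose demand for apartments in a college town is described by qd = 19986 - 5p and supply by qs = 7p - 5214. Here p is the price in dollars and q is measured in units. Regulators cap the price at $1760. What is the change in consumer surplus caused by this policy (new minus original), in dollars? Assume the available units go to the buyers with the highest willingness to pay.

1849600

Without the control the market clears where 19986 - 5p = 7p - 5214, i.e. p* = 2100 and q* = 9486.
The ceiling of 1760 is below the equilibrium price 2100, so it binds.
At p = 1760: qd = 19986 - 5·1760 = 11186 and qs = 7·1760 - 5214 = 7106.
Consumer surplus without the control is ½ · (3997.2 - 2100) · 9486 = 8998419.6.
With the ceiling, 7106 units are sold at 1760 (assume they go to the highest-value buyers). The demand price at q = 7106 is 2576, so CS = ½ · [(3997.2 - 1760) + (2576 - 1760)] · 7106 = 10848019.6.
Change in consumer surplus = 10848019.6 - 8998419.6 = 1849600.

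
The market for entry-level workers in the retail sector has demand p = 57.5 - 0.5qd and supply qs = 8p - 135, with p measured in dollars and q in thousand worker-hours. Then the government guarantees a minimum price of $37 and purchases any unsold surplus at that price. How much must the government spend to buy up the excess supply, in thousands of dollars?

Rearranging demand gives qd = 115 - 2p. In a free market, 115 - 2p = 8p - 135 gives the equilibrium p* = 25, q* = 65.
The floor of 37 is above the equilibrium price 25, so it binds.
At p = 37: qd = 115 - 2·37 = 41 and qs = 8·37 - 135 = 161.
Surplus = qs - qd = 120.
Government expenditure = surplus × support price = 120 × 37 = 4440.

4440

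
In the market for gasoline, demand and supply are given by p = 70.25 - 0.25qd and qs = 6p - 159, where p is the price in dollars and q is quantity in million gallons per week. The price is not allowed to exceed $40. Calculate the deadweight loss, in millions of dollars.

120

Rearranging demand gives qd = 281 - 4p. Without the control the market clears where 281 - 4p = 6p - 159, i.e. p* = 44 and q* = 105.
Since 40 < 44, the ceiling is binding.
At p = 40: qd = 281 - 4·40 = 121 and qs = 6·40 - 159 = 81.
Quantity traded falls to 81. At q = 81 the demand price is (281 - 81)/4 = 50 and the supply price is (159 + 81)/6 = 40.
Deadweight loss = ½ · (50 - 40) · (105 - 81) = ½ · 10 · 24 = 120.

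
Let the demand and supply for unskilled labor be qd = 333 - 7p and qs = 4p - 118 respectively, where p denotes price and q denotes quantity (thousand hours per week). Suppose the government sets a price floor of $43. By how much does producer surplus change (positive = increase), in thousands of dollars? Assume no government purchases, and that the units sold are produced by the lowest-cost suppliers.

39.5

Equilibrium: 333 - 7p = 4p - 118, so 451 = 11p and p* = 41, q* = 46.
Because the floor (43) lies above the market-clearing price, it is binding.
At p = 43: qd = 333 - 7·43 = 32 and qs = 4·43 - 118 = 54.
Producer surplus without the control is ½ · (41 - 29.5) · 46 = 264.5.
With the floor, 32 units are sold at 43. The supply price at q = 32 is 37.5, so PS = ½ · [(43 - 29.5) + (43 - 37.5)] · 32 = 304.
Change in producer surplus = 304 - 264.5 = 39.5.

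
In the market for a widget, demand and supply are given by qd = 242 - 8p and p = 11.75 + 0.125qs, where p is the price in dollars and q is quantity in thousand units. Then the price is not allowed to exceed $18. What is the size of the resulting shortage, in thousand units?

48

Rearranging supply gives qs = 8p - 94. Equilibrium: 242 - 8p = 8p - 94, so 336 = 16p and p* = 21, q* = 74.
Since 18 < 21, the ceiling is binding.
At p = 18: qd = 242 - 8·18 = 98 and qs = 8·18 - 94 = 50.
Shortage = qd - qs = 98 - 50 = 48.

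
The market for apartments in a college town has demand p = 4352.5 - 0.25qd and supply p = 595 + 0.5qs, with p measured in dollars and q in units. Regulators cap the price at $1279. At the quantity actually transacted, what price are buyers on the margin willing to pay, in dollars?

Rearranging demand gives qd = 17410 - 4p; rearranging supply gives qs = 2p - 1190. In a free market, 17410 - 4p = 2p - 1190 gives the equilibrium p* = 3100, q* = 5010.
Since 1279 < 3100, the ceiling is binding.
At p = 1279: qd = 17410 - 4·1279 = 12294 and qs = 2·1279 - 1190 = 1368.
Only 1368 units reach the market. On the demand curve, the marginal buyer's willingness to pay at q = 1368 is (17410 - 1368)/4 = 4010.5.

4010.5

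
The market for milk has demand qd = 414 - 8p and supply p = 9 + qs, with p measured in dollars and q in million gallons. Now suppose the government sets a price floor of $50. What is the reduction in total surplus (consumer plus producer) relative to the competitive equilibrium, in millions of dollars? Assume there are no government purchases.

Rearranging supply gives qs = p - 9. Setting quantity demanded equal to quantity supplied, 414 - 8p = p - 9, gives p* = 47 and q* = 38.
Because the floor (50) lies above the market-clearing price, it is binding.
At p = 50: qd = 414 - 8·50 = 14 and qs = 50 - 9 = 41.
Quantity traded falls to 14. At q = 14 the demand price is (414 - 14)/8 = 50 and the supply price is 9 + 14 = 23.
Deadweight loss = ½ · (50 - 23) · (38 - 14) = ½ · 27 · 24 = 324.

324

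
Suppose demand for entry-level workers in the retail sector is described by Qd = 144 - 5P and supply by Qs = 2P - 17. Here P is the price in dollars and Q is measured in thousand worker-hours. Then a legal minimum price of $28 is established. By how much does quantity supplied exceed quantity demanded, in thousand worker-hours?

35

Setting quantity demanded equal to quantity supplied, 144 - 5P = 2P - 17, gives P* = 23 and Q* = 29.
The floor of 28 is above the equilibrium price 23, so it binds.
At P = 28: Qd = 144 - 5·28 = 4 and Qs = 2·28 - 17 = 39.
Surplus = Qs - Qd = 39 - 4 = 35.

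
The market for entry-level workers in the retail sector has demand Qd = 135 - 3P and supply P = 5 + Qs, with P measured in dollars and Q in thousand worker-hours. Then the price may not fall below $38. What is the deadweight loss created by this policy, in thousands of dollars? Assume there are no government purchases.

Rearranging supply gives Qs = P - 5. Setting quantity demanded equal to quantity supplied, 135 - 3P = P - 5, gives P* = 35 and Q* = 30.
Since 38 > 35, the floor is binding.
At P = 38: Qd = 135 - 3·38 = 21 and Qs = 38 - 5 = 33.
Quantity traded falls to 21. At Q = 21 the demand price is (135 - 21)/3 = 38 and the supply price is 5 + 21 = 26.
Deadweight loss = ½ · (38 - 26) · (30 - 21) = ½ · 12 · 9 = 54.

54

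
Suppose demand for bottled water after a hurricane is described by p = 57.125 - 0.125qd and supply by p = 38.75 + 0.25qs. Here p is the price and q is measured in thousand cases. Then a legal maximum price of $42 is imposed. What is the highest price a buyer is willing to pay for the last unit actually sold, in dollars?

Rearranging demand gives qd = 457 - 8p; rearranging supply gives qs = 4p - 155. In a free market, 457 - 8p = 4p - 155 gives the equilibrium p* = 51, q* = 49.
Since 42 < 51, the ceiling is binding.
At p = 42: qd = 457 - 8·42 = 121 and qs = 4·42 - 155 = 13.
Only 13 units reach the market. On the demand curve, the marginal buyer's willingness to pay at q = 13 is (457 - 13)/8 = 55.5.

55.5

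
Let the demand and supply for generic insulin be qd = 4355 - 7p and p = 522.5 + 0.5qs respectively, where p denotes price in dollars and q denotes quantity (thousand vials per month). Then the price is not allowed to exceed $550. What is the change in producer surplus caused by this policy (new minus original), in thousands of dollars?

Rearranging supply gives qs = 2p - 1045. In a free market, 4355 - 7p = 2p - 1045 gives the equilibrium p* = 600, q* = 155.
The ceiling of 550 is below the equilibrium price 600, so it binds.
At p = 550: qd = 4355 - 7·550 = 505 and qs = 2·550 - 1045 = 55.
Producer surplus without the control is ½ · (600 - 522.5) · 155 = 6006.25.
With the ceiling, producers sell 55 units at 550, so PS = ½ · (550 - 522.5) · 55 = 756.25.
Change in producer surplus = 756.25 - 6006.25 = -5250.

-5250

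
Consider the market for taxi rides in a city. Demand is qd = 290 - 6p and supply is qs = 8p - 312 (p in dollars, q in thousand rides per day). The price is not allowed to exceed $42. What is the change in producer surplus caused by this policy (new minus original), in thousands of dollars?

Setting quantity demanded equal to quantity supplied, 290 - 6p = 8p - 312, gives p* = 43 and q* = 32.
Since 42 < 43, the ceiling is binding.
At p = 42: qd = 290 - 6·42 = 38 and qs = 8·42 - 312 = 24.
Producer surplus without the control is ½ · (43 - 39) · 32 = 64.
With the ceiling, producers sell 24 units at 42, so PS = ½ · (42 - 39) · 24 = 36.
Change in producer surplus = 36 - 64 = -28.

-28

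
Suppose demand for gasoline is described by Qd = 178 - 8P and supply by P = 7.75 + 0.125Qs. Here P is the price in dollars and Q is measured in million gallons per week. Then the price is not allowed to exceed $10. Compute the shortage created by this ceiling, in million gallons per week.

80

Rearranging supply gives Qs = 8P - 62. Equilibrium: 178 - 8P = 8P - 62, so 240 = 16P and P* = 15, Q* = 58.
Since 10 < 15, the ceiling is binding.
At P = 10: Qd = 178 - 8·10 = 98 and Qs = 8·10 - 62 = 18.
Shortage = Qd - Qs = 98 - 18 = 80.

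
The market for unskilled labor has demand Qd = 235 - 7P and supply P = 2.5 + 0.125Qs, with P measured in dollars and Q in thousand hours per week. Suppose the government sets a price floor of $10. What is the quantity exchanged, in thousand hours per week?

Rearranging supply gives Qs = 8P - 20. Equilibrium: 235 - 7P = 8P - 20, so 255 = 15P and P* = 17, Q* = 116.
The floor of 10 is below the equilibrium price 17, so it is not binding; the market clears at P* = 17, Q* = 116.

116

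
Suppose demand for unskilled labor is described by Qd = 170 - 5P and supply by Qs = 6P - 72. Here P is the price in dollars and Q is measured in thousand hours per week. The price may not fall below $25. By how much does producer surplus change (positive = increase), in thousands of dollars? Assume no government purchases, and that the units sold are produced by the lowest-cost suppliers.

Setting quantity demanded equal to quantity supplied, 170 - 5P = 6P - 72, gives P* = 22 and Q* = 60.
Since 25 > 22, the floor is binding.
At P = 25: Qd = 170 - 5·25 = 45 and Qs = 6·25 - 72 = 78.
Producer surplus without the control is ½ · (22 - 12) · 60 = 300.
With the floor, 45 units are sold at 25. The supply price at Q = 45 is 19.5, so PS = ½ · [(25 - 12) + (25 - 19.5)] · 45 = 416.25.
Change in producer surplus = 416.25 - 300 = 116.25.

116.25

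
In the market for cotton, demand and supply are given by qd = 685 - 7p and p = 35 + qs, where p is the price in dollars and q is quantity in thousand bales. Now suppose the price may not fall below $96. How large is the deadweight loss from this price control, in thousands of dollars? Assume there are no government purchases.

Rearranging supply gives qs = p - 35. In a free market, 685 - 7p = p - 35 gives the equilibrium p* = 90, q* = 55.
The floor of 96 is above the equilibrium price 90, so it binds.
At p = 96: qd = 685 - 7·96 = 13 and qs = 96 - 35 = 61.
Quantity traded falls to 13. At q = 13 the demand price is (685 - 13)/7 = 96 and the supply price is 35 + 13 = 48.
Deadweight loss = ½ · (96 - 48) · (55 - 13) = ½ · 48 · 42 = 1008.

1008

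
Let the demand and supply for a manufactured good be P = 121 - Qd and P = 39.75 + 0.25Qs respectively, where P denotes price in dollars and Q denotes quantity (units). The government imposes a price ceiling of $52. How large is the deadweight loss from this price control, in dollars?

160

Rearranging demand gives Qd = 121 - P; rearranging supply gives Qs = 4P - 159. Equilibrium: 121 - P = 4P - 159, so 280 = 5P and P* = 56, Q* = 65.
Since 52 < 56, the ceiling is binding.
At P = 52: Qd = 121 - 52 = 69 and Qs = 4·52 - 159 = 49.
Quantity traded falls to 49. At Q = 49 the demand price is 121 - 49 = 72 and the supply price is (159 + 49)/4 = 52.
Deadweight loss = ½ · (72 - 52) · (65 - 49) = ½ · 20 · 16 = 160.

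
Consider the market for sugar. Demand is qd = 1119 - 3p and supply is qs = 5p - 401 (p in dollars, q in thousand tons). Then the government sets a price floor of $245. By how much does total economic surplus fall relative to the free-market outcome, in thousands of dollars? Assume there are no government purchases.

Equilibrium: 1119 - 3p = 5p - 401, so 1520 = 8p and p* = 190, q* = 549.
The floor of 245 is above the equilibrium price 190, so it binds.
At p = 245: qd = 1119 - 3·245 = 384 and qs = 5·245 - 401 = 824.
Quantity traded falls to 384. At q = 384 the demand price is (1119 - 384)/3 = 245 and the supply price is (401 + 384)/5 = 157.
Deadweight loss = ½ · (245 - 157) · (549 - 384) = ½ · 88 · 165 = 7260.

7260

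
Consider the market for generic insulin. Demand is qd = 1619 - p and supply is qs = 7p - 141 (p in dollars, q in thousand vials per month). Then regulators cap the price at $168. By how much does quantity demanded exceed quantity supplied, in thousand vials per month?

Equilibrium: 1619 - p = 7p - 141, so 1760 = 8p and p* = 220, q* = 1399.
Because the ceiling (168) lies below the market-clearing price, it is binding.
At p = 168: qd = 1619 - 168 = 1451 and qs = 7·168 - 141 = 1035.
Shortage = qd - qs = 1451 - 1035 = 416.

416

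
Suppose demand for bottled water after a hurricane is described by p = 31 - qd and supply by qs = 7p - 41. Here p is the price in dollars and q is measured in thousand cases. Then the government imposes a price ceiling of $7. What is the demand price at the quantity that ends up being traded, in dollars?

Rearranging demand gives qd = 31 - p. In a free market, 31 - p = 7p - 41 gives the equilibrium p* = 9, q* = 22.
Because the ceiling (7) lies below the market-clearing price, it is binding.
At p = 7: qd = 31 - 7 = 24 and qs = 7·7 - 41 = 8.
Only 8 units reach the market. On the demand curve, the marginal buyer's willingness to pay at q = 8 is (31 - 8) = 23.

23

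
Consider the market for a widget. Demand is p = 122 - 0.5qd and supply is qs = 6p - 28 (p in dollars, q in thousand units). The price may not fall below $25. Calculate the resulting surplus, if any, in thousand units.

Rearranging demand gives qd = 244 - 2p. Equilibrium: 244 - 2p = 6p - 28, so 272 = 8p and p* = 34, q* = 176.
The floor of 25 is below the equilibrium price 34, so it is not binding; the market clears at p* = 34, q* = 176.
Since the control does not bind, there is no surplus.

0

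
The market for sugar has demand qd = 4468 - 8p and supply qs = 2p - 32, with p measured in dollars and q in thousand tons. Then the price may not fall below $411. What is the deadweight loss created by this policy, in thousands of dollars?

Setting quantity demanded equal to quantity supplied, 4468 - 8p = 2p - 32, gives p* = 450 and q* = 868.
The floor of 411 is below the equilibrium price 450, so it is not binding; the market clears at p* = 450, q* = 868.
Since the control does not bind, no trades are prevented and deadweight loss is zero.

0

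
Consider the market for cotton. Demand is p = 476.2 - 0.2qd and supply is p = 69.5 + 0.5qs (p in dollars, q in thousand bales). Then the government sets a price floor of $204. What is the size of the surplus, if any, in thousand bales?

Rearranging demand gives qd = 2381 - 5p; rearranging supply gives qs = 2p - 139. Setting quantity demanded equal to quantity supplied, 2381 - 5p = 2p - 139, gives p* = 360 and q* = 581.
Since 204 is below p* = 360, the floor does not bind and the free-market outcome prevails.
Since the control does not bind, there is no surplus.

0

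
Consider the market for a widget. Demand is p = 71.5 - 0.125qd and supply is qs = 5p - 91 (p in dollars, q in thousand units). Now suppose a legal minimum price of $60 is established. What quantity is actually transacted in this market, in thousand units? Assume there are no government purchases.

92

Rearranging demand gives qd = 572 - 8p. Without the control the market clears where 572 - 8p = 5p - 91, i.e. p* = 51 and q* = 164.
Since 60 > 51, the floor is binding.
At p = 60: qd = 572 - 8·60 = 92 and qs = 5·60 - 91 = 209.
The quantity actually transacted is the short side, demand: 92.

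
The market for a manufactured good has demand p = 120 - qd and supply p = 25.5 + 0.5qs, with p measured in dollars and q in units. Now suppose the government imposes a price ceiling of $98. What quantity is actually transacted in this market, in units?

Rearranging demand gives qd = 120 - p; rearranging supply gives qs = 2p - 51. In a free market, 120 - p = 2p - 51 gives the equilibrium p* = 57, q* = 63.
The ceiling of 98 is above the equilibrium price 57, so it is not binding; the market clears at p* = 57, q* = 63.

63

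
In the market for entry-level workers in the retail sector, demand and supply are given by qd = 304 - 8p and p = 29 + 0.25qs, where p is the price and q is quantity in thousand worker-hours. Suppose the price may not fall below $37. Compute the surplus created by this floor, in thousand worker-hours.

24

Rearranging supply gives qs = 4p - 116. Equilibrium: 304 - 8p = 4p - 116, so 420 = 12p and p* = 35, q* = 24.
The floor of 37 is above the equilibrium price 35, so it binds.
At p = 37: qd = 304 - 8·37 = 8 and qs = 4·37 - 116 = 32.
Surplus = qs - qd = 32 - 8 = 24.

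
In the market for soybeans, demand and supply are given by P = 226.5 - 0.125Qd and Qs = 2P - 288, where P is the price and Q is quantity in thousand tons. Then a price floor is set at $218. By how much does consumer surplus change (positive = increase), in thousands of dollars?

Rearranging demand gives Qd = 1812 - 8P. Setting quantity demanded equal to quantity supplied, 1812 - 8P = 2P - 288, gives P* = 210 and Q* = 132.
Because the floor (218) lies above the market-clearing price, it is binding.
At P = 218: Qd = 1812 - 8·218 = 68 and Qs = 2·218 - 288 = 148.
Consumer surplus without the control is ½ · (226.5 - 210) · 132 = 1089.
With the floor, consumers buy 68 units at 218, so CS = ½ · (226.5 - 218) · 68 = 289.
Change in consumer surplus = 289 - 1089 = -800.

-800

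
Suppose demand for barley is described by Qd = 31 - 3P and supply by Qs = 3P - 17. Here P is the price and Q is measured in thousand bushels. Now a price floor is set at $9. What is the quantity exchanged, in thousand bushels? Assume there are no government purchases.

4

Equilibrium: 31 - 3P = 3P - 17, so 48 = 6P and P* = 8, Q* = 7.
The floor of 9 is above the equilibrium price 8, so it binds.
At P = 9: Qd = 31 - 3·9 = 4 and Qs = 3·9 - 17 = 10.
The quantity actually transacted is the short side, demand: 4.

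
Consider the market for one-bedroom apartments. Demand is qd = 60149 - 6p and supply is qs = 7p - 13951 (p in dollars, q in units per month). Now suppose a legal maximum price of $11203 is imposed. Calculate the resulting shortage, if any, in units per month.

0

Setting quantity demanded equal to quantity supplied, 60149 - 6p = 7p - 13951, gives p* = 5700 and q* = 25949.
Since 11203 is above p* = 5700, the ceiling does not bind and the free-market outcome prevails.
Since the control does not bind, there is no shortage.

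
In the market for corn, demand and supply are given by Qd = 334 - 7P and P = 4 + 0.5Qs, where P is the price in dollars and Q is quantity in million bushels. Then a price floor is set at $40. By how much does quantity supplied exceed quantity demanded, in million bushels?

Rearranging supply gives Qs = 2P - 8. Without the control the market clears where 334 - 7P = 2P - 8, i.e. P* = 38 and Q* = 68.
The floor of 40 is above the equilibrium price 38, so it binds.
At P = 40: Qd = 334 - 7·40 = 54 and Qs = 2·40 - 8 = 72.
Surplus = Qs - Qd = 72 - 54 = 18.

18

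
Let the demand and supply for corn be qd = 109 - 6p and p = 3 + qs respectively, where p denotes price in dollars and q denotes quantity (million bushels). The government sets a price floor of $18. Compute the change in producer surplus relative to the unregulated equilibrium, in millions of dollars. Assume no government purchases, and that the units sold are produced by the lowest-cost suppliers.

Rearranging supply gives qs = p - 3. In a free market, 109 - 6p = p - 3 gives the equilibrium p* = 16, q* = 13.
The floor of 18 is above the equilibrium price 16, so it binds.
At p = 18: qd = 109 - 6·18 = 1 and qs = 18 - 3 = 15.
Producer surplus without the control is ½ · (16 - 3) · 13 = 84.5.
With the floor, 1 units are sold at 18. The supply price at q = 1 is 4, so PS = ½ · [(18 - 3) + (18 - 4)] · 1 = 14.5.
Change in producer surplus = 14.5 - 84.5 = -70.

-70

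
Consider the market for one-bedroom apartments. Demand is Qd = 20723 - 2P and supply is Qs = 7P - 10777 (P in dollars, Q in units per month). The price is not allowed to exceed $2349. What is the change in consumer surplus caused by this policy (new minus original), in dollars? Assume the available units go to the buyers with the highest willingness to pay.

-9707246.25

Setting quantity demanded equal to quantity supplied, 20723 - 2P = 7P - 10777, gives P* = 3500 and Q* = 13723.
Because the ceiling (2349) lies below the market-clearing price, it is binding.
At P = 2349: Qd = 20723 - 2·2349 = 16025 and Qs = 7·2349 - 10777 = 5666.
Consumer surplus without the control is ½ · (10361.5 - 3500) · 13723 = 47080182.25.
With the ceiling, 5666 units are sold at 2349 (assume they go to the highest-value buyers). The demand price at Q = 5666 is 7528.5, so CS = ½ · [(10361.5 - 2349) + (7528.5 - 2349)] · 5666 = 37372936.
Change in consumer surplus = 37372936 - 47080182.25 = -9707246.25.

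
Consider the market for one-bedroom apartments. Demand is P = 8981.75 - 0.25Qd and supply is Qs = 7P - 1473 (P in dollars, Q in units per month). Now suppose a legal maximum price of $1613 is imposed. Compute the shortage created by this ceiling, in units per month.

Rearranging demand gives Qd = 35927 - 4P. Equilibrium: 35927 - 4P = 7P - 1473, so 37400 = 11P and P* = 3400, Q* = 22327.
The ceiling of 1613 is below the equilibrium price 3400, so it binds.
At P = 1613: Qd = 35927 - 4·1613 = 29475 and Qs = 7·1613 - 1473 = 9818.
Shortage = Qd - Qs = 29475 - 9818 = 19657.

19657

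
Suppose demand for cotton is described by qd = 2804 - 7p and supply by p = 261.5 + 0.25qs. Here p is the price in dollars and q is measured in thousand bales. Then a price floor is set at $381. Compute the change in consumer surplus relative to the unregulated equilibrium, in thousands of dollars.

Rearranging supply gives qs = 4p - 1046. In a free market, 2804 - 7p = 4p - 1046 gives the equilibrium p* = 350, q* = 354.
Since 381 > 350, the floor is binding.
At p = 381: qd = 2804 - 7·381 = 137 and qs = 4·381 - 1046 = 478.
Consumer surplus without the control is ½ · (2804/7 - 350) · 354 = 62658/7.
With the floor, consumers buy 137 units at 381, so CS = ½ · (2804/7 - 381) · 137 = 18769/14.
Change in consumer surplus = 18769/14 - 62658/7 = -7610.5.

-7610.5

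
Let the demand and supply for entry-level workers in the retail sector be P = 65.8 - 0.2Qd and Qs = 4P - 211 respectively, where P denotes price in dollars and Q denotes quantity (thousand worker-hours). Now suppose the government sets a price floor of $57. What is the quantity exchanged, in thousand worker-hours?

Rearranging demand gives Qd = 329 - 5P. Setting quantity demanded equal to quantity supplied, 329 - 5P = 4P - 211, gives P* = 60 and Q* = 29.
The floor of 57 is below the equilibrium price 60, so it is not binding; the market clears at P* = 60, Q* = 29.

29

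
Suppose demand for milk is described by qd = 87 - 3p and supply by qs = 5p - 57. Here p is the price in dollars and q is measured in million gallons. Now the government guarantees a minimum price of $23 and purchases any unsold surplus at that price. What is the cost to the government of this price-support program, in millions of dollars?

In a free market, 87 - 3p = 5p - 57 gives the equilibrium p* = 18, q* = 33.
Since 23 > 18, the floor is binding.
At p = 23: qd = 87 - 3·23 = 18 and qs = 5·23 - 57 = 58.
Surplus = qs - qd = 40.
Government expenditure = surplus × support price = 40 × 23 = 920.

920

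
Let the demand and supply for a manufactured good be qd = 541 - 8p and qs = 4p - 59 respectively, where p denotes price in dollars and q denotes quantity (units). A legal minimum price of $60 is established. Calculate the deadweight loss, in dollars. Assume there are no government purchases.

1200

In a free market, 541 - 8p = 4p - 59 gives the equilibrium p* = 50, q* = 141.
The floor of 60 is above the equilibrium price 50, so it binds.
At p = 60: qd = 541 - 8·60 = 61 and qs = 4·60 - 59 = 181.
Quantity traded falls to 61. At q = 61 the demand price is (541 - 61)/8 = 60 and the supply price is (59 + 61)/4 = 30.
Deadweight loss = ½ · (60 - 30) · (141 - 61) = ½ · 30 · 80 = 1200.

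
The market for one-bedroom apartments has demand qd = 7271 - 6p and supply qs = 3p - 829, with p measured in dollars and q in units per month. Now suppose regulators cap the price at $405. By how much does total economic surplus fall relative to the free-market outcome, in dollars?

551306.25

In a free market, 7271 - 6p = 3p - 829 gives the equilibrium p* = 900, q* = 1871.
Because the ceiling (405) lies below the market-clearing price, it is binding.
At p = 405: qd = 7271 - 6·405 = 4841 and qs = 3·405 - 829 = 386.
Quantity traded falls to 386. At q = 386 the demand price is (7271 - 386)/6 = 1147.5 and the supply price is (829 + 386)/3 = 405.
Deadweight loss = ½ · (1147.5 - 405) · (1871 - 386) = ½ · 742.5 · 1485 = 551306.25.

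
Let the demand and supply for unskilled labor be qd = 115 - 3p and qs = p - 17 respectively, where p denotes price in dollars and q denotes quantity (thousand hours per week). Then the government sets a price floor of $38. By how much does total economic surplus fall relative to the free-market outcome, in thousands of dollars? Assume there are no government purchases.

150

Equilibrium: 115 - 3p = p - 17, so 132 = 4p and p* = 33, q* = 16.
The floor of 38 is above the equilibrium price 33, so it binds.
At p = 38: qd = 115 - 3·38 = 1 and qs = 38 - 17 = 21.
Quantity traded falls to 1. At q = 1 the demand price is (115 - 1)/3 = 38 and the supply price is 17 + 1 = 18.
Deadweight loss = ½ · (38 - 18) · (16 - 1) = ½ · 20 · 15 = 150.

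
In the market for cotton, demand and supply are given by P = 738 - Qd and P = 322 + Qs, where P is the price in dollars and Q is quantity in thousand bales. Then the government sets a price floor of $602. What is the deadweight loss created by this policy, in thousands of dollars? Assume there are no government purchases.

5184

Rearranging demand gives Qd = 738 - P; rearranging supply gives Qs = P - 322. Without the control the market clears where 738 - P = P - 322, i.e. P* = 530 and Q* = 208.
The floor of 602 is above the equilibrium price 530, so it binds.
At P = 602: Qd = 738 - 602 = 136 and Qs = 602 - 322 = 280.
Quantity traded falls to 136. At Q = 136 the demand price is 738 - 136 = 602 and the supply price is 322 + 136 = 458.
Deadweight loss = ½ · (602 - 458) · (208 - 136) = ½ · 144 · 72 = 5184.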